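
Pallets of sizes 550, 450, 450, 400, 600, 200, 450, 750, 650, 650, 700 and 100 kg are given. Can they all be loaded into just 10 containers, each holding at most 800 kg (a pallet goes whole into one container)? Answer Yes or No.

A valid assignment using 10 containers:
  container 1: 750 = 750
  container 2: 700 + 100 = 800
  container 3: 650 = 650
  container 4: 650 = 650
  container 5: 600 + 200 = 800
  container 6: 550 = 550
  container 7: 450 = 450
  container 8: 450 = 450
  container 9: 450 = 450
  container 10: 400 = 400
Every load is within 800 kg, so 10 containers suffice.

Yes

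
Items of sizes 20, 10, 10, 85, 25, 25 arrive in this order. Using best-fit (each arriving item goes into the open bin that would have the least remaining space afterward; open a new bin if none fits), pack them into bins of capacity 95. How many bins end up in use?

  20 → bin 1 (new)  [load 20/95]
  10 → bin 1  [load 30/95]
  10 → bin 1  [load 40/95]
  85 → bin 2 (new)  [load 85/95]
  25 → bin 1  [load 65/95]
  25 → bin 1  [load 90/95]
2 bins opened.

2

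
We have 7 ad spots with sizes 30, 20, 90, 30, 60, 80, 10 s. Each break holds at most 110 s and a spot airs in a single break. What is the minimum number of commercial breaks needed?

Total = 90 + 80 + 60 + 30 + 30 + 20 + 10 = 320 s.
Lower bound: ⌈320/110⌉ = 3 commercial breaks.
A packing using 3 commercial breaks:
  break 1: 90 + 20 = 110
  break 2: 80 + 30 = 110
  break 3: 60 + 30 + 10 = 100
This matches the lower bound, so 3 is optimal.

3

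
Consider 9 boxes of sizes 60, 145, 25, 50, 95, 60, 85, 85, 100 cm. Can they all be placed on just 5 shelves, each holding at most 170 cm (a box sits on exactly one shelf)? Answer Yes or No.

A valid assignment using 5 shelves:
  shelf 1: 145 + 25 = 170
  shelf 2: 100 + 60 = 160
  shelf 3: 95 + 60 = 155
  shelf 4: 85 + 85 = 170
  shelf 5: 50 = 50
Every load is within 170 cm, so 5 shelves suffice.

Yes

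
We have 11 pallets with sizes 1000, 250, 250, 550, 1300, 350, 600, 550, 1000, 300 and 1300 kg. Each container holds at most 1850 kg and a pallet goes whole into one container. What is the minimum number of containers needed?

Total = 1300 + 1300 + 1000 + 1000 + 600 + 550 + 550 + 350 + 300 + 250 + 250 = 7450 kg.
Lower bound: ⌈7450/1850⌉ = 5 containers.
A packing using 5 containers:
  container 1: 1300 + 550 = 1850
  container 2: 1300 + 550 = 1850
  container 3: 1000 + 600 + 250 = 1850
  container 4: 1000 + 350 + 300 = 1650
  container 5: 250 = 250
This matches the lower bound, so 5 is optimal.

5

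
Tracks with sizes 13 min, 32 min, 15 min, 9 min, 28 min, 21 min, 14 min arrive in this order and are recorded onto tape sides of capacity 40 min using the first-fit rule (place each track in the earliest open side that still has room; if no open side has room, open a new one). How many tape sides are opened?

  13 → side 1 (new)  [load 13/40]
  32 → side 2 (new)  [load 32/40]
  15 → side 1  [load 28/40]
  9 → side 1  [load 37/40]
  28 → side 3 (new)  [load 28/40]
  21 → side 4 (new)  [load 21/40]
  14 → side 4  [load 35/40]
4 tape sides opened.

4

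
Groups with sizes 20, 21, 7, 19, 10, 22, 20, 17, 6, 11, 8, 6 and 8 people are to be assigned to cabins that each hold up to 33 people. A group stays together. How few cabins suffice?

Total = 22 + 21 + 20 + 20 + 19 + 17 + 11 + 10 + 8 + 8 + 7 + 6 + 6 = 175 people.
Lower bound: ⌈175/33⌉ = 6 cabins.
A packing using 6 cabins:
  cabin 1: 22 + 11 = 33
  cabin 2: 21 + 10 = 31
  cabin 3: 20 + 8 = 28
  cabin 4: 20 + 8 = 28
  cabin 5: 19 + 7 + 6 = 32
  cabin 6: 17 + 6 = 23
This matches the lower bound, so 6 is optimal.

6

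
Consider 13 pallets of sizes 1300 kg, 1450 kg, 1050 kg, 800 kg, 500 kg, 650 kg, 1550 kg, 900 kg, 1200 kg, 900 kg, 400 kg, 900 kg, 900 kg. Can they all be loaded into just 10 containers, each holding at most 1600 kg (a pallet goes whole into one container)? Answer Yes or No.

A valid assignment using 10 containers:
  container 1: 1550 = 1550
  container 2: 1450 = 1450
  container 3: 1300 = 1300
  container 4: 1200 + 400 = 1600
  container 5: 1050 + 500 = 1550
  container 6: 900 + 650 = 1550
  container 7: 900 = 900
  container 8: 900 = 900
  container 9: 900 = 900
  container 10: 800 = 800
Every load is within 1600 kg, so 10 containers suffice.

Yes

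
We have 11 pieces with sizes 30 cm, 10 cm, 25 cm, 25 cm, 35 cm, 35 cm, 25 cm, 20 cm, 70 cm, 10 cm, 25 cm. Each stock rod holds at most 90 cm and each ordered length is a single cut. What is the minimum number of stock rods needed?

4

Total = 70 + 35 + 35 + 30 + 25 + 25 + 25 + 25 + 20 + 10 + 10 = 310 cm.
Lower bound: ⌈310/90⌉ = 4 stock rods.
A packing using 4 stock rods:
  stock rod 1: 70 + 20 = 90
  stock rod 2: 35 + 35 + 10 + 10 = 90
  stock rod 3: 30 + 25 + 25 = 80
  stock rod 4: 25 + 25 = 50
This matches the lower bound, so 4 is optimal.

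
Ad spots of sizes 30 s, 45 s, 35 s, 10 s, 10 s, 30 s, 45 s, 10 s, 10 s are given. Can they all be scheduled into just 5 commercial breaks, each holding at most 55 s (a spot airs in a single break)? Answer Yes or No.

A valid assignment using 5 commercial breaks:
  break 1: 45 + 10 = 55
  break 2: 45 + 10 = 55
  break 3: 35 + 10 + 10 = 55
  break 4: 30 = 30
  break 5: 30 = 30
Every load is within 55 s, so 5 commercial breaks suffice.

Yes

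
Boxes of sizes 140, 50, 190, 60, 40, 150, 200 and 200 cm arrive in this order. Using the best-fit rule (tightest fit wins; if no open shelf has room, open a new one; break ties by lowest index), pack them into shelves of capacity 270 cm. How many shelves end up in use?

  140 → shelf 1 (new)  [load 140/270]
  50 → shelf 1  [load 190/270]
  190 → shelf 2 (new)  [load 190/270]
  60 → shelf 1  [load 250/270]
  40 → shelf 2  [load 230/270]
  150 → shelf 3 (new)  [load 150/270]
  200 → shelf 4 (new)  [load 200/270]
  200 → shelf 5 (new)  [load 200/270]
5 shelves opened.

5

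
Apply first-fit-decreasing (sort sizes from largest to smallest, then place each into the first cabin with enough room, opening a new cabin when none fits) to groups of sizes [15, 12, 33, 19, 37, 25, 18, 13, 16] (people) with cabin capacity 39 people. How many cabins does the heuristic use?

Sorted descending: 37, 33, 25, 19, 18, 16, 15, 13, 12.
  37 → cabin 1 (new)  [load 37/39]
  33 → cabin 2 (new)  [load 33/39]
  25 → cabin 3 (new)  [load 25/39]
  19 → cabin 4 (new)  [load 19/39]
  18 → cabin 4  [load 37/39]
  16 → cabin 5 (new)  [load 16/39]
  15 → cabin 5  [load 31/39]
  13 → cabin 3  [load 38/39]
  12 → cabin 6 (new)  [load 12/39]
6 cabins opened.

6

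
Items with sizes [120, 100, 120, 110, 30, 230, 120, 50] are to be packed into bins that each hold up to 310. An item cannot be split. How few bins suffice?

4

Total = 230 + 120 + 120 + 120 + 110 + 100 + 50 + 30 = 880.
Lower bound: ⌈880/310⌉ = 3 bins.
A packing using 4 bins:
  bin 1: 230 + 50 + 30 = 310
  bin 2: 120 + 120 = 240
  bin 3: 120 + 110 = 230
  bin 4: 100 = 100
No arrangement into 3 bins stays within capacity, so 4 is optimal.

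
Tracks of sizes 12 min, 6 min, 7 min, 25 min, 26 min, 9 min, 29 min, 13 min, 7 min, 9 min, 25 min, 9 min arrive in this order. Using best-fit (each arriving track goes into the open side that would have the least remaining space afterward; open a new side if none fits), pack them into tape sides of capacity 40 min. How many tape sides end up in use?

5

  12 → side 1 (new)  [load 12/40]
  6 → side 1  [load 18/40]
  7 → side 1  [load 25/40]
  25 → side 2 (new)  [load 25/40]
  26 → side 3 (new)  [load 26/40]
  9 → side 3  [load 35/40]
  29 → side 4 (new)  [load 29/40]
  13 → side 1  [load 38/40]
  7 → side 4  [load 36/40]
  9 → side 2  [load 34/40]
  25 → side 5 (new)  [load 25/40]
  9 → side 5  [load 34/40]
5 tape sides opened.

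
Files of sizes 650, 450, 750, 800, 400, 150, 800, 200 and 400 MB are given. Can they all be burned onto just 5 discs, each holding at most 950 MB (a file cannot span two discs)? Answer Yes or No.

Total = 4600 MB; ⌈4600/950⌉ = 5.
The bound of 5 does not rule out 5, but exhaustive search shows no assignment into 5 discs of capacity 950 MB exists — the minimum is 6.

No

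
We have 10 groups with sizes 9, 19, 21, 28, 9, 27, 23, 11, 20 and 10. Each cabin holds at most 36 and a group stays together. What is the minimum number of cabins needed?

6

Total = 28 + 27 + 23 + 21 + 20 + 19 + 11 + 10 + 9 + 9 = 177.
Lower bound: ⌈177/36⌉ = 5 cabins.
Also, 6 groups each exceed 18, and no two of those can share a cabin, so at least 6 cabins are needed.
A packing using 6 cabins:
  cabin 1: 28 = 28
  cabin 2: 27 + 9 = 36
  cabin 3: 23 + 11 = 34
  cabin 4: 21 + 10 = 31
  cabin 5: 20 + 9 = 29
  cabin 6: 19 = 19
This matches the lower bound, so 6 is optimal.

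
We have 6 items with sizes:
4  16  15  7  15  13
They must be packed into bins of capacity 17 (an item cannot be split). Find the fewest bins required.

Total = 16 + 15 + 15 + 13 + 7 + 4 = 70.
Lower bound: ⌈70/17⌉ = 5 bins.
A packing using 5 bins:
  bin 1: 16 = 16
  bin 2: 15 = 15
  bin 3: 15 = 15
  bin 4: 13 + 4 = 17
  bin 5: 7 = 7
This matches the lower bound, so 5 is optimal.

5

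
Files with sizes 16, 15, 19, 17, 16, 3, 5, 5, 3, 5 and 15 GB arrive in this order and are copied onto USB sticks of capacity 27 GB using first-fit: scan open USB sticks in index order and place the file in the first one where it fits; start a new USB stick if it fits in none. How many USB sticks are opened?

6

  16 → USB stick 1 (new)  [load 16/27]
  15 → USB stick 2 (new)  [load 15/27]
  19 → USB stick 3 (new)  [load 19/27]
  17 → USB stick 4 (new)  [load 17/27]
  16 → USB stick 5 (new)  [load 16/27]
  3 → USB stick 1  [load 19/27]
  5 → USB stick 1  [load 24/27]
  5 → USB stick 2  [load 20/27]
  3 → USB stick 1  [load 27/27]
  5 → USB stick 2  [load 25/27]
  15 → USB stick 6 (new)  [load 15/27]
6 USB sticks opened.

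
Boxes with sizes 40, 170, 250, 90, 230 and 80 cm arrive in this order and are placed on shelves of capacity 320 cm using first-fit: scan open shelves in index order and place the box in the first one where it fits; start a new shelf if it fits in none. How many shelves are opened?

3

  40 → shelf 1 (new)  [load 40/320]
  170 → shelf 1  [load 210/320]
  250 → shelf 2 (new)  [load 250/320]
  90 → shelf 1  [load 300/320]
  230 → shelf 3 (new)  [load 230/320]
  80 → shelf 3  [load 310/320]
3 shelves opened.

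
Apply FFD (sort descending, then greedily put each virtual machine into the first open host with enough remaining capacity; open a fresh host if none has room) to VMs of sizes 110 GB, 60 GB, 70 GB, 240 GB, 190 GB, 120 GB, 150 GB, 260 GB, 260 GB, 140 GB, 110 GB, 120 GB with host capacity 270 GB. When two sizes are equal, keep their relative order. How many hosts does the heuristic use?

8

Sorted descending: 260, 260, 240, 190, 150, 140, 120, 120, 110, 110, 70, 60.
  260 → host 1 (new)  [load 260/270]
  260 → host 2 (new)  [load 260/270]
  240 → host 3 (new)  [load 240/270]
  190 → host 4 (new)  [load 190/270]
  150 → host 5 (new)  [load 150/270]
  140 → host 6 (new)  [load 140/270]
  120 → host 5  [load 270/270]
  120 → host 6  [load 260/270]
  110 → host 7 (new)  [load 110/270]
  110 → host 7  [load 220/270]
  70 → host 4  [load 260/270]
  60 → host 8 (new)  [load 60/270]
8 hosts opened.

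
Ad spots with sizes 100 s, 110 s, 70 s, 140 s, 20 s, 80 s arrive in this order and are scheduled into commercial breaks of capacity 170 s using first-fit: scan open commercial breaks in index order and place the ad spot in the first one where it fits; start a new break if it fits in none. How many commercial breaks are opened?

4

  100 → break 1 (new)  [load 100/170]
  110 → break 2 (new)  [load 110/170]
  70 → break 1  [load 170/170]
  140 → break 3 (new)  [load 140/170]
  20 → break 2  [load 130/170]
  80 → break 4 (new)  [load 80/170]
4 commercial breaks opened.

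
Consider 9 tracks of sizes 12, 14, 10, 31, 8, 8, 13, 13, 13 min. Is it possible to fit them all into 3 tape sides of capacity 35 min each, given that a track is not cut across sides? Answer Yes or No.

No

Total = 122 min; ⌈122/35⌉ = 4.
At least 4 tape sides are required, but only 3 are allowed.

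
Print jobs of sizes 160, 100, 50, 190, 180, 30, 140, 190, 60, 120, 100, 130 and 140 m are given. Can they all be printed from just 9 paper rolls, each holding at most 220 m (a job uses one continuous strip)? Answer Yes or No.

A valid assignment using 9 paper rolls:
  roll 1: 190 + 30 = 220
  roll 2: 190 = 190
  roll 3: 180 = 180
  roll 4: 160 + 60 = 220
  roll 5: 140 + 50 = 190
  roll 6: 140 = 140
  roll 7: 130 = 130
  roll 8: 120 + 100 = 220
  roll 9: 100 = 100
Every load is within 220 m, so 9 paper rolls suffice.

Yes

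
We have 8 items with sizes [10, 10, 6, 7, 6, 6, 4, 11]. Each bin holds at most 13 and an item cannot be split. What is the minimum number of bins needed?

6

Total = 11 + 10 + 10 + 7 + 6 + 6 + 6 + 4 = 60.
Lower bound: ⌈60/13⌉ = 5 bins.
A packing using 6 bins:
  bin 1: 11 = 11
  bin 2: 10 = 10
  bin 3: 10 = 10
  bin 4: 7 + 6 = 13
  bin 5: 6 + 6 = 12
  bin 6: 4 = 4
No arrangement into 5 bins stays within capacity, so 6 is optimal.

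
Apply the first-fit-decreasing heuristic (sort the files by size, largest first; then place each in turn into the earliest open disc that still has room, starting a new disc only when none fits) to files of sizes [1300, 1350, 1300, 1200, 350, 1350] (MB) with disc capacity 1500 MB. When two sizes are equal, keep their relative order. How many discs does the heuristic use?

6

Sorted descending: 1350, 1350, 1300, 1300, 1200, 350.
  1350 → disc 1 (new)  [load 1350/1500]
  1350 → disc 2 (new)  [load 1350/1500]
  1300 → disc 3 (new)  [load 1300/1500]
  1300 → disc 4 (new)  [load 1300/1500]
  1200 → disc 5 (new)  [load 1200/1500]
  350 → disc 6 (new)  [load 350/1500]
6 discs opened.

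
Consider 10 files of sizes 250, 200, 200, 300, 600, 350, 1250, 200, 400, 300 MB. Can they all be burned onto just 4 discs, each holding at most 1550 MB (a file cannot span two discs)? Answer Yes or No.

A valid assignment using 3 discs:
  disc 1: 1250 + 300 = 1550
  disc 2: 600 + 400 + 350 + 200 = 1550
  disc 3: 300 + 250 + 200 + 200 = 950
That uses only 3 ≤ 4, so 4 discs are enough.

Yes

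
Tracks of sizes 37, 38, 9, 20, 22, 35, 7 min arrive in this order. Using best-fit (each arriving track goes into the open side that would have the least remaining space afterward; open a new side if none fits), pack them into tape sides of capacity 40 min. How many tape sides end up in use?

5

  37 → side 1 (new)  [load 37/40]
  38 → side 2 (new)  [load 38/40]
  9 → side 3 (new)  [load 9/40]
  20 → side 3  [load 29/40]
  22 → side 4 (new)  [load 22/40]
  35 → side 5 (new)  [load 35/40]
  7 → side 3  [load 36/40]
5 tape sides opened.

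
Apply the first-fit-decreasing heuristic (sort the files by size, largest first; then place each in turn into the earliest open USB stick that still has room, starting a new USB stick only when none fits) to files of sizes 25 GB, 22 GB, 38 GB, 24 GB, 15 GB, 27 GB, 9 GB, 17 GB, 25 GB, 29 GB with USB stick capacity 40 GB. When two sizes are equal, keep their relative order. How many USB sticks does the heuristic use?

Sorted descending: 38, 29, 27, 25, 25, 24, 22, 17, 15, 9.
  38 → USB stick 1 (new)  [load 38/40]
  29 → USB stick 2 (new)  [load 29/40]
  27 → USB stick 3 (new)  [load 27/40]
  25 → USB stick 4 (new)  [load 25/40]
  25 → USB stick 5 (new)  [load 25/40]
  24 → USB stick 6 (new)  [load 24/40]
  22 → USB stick 7 (new)  [load 22/40]
  17 → USB stick 7  [load 39/40]
  15 → USB stick 4  [load 40/40]
  9 → USB stick 2  [load 38/40]
7 USB sticks opened.

7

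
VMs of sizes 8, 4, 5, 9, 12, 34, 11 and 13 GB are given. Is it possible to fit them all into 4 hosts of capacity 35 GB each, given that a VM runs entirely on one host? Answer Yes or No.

Yes

A valid assignment using 3 hosts:
  host 1: 34 = 34
  host 2: 13 + 12 + 9 = 34
  host 3: 11 + 8 + 5 + 4 = 28
That uses only 3 ≤ 4, so 4 hosts are enough.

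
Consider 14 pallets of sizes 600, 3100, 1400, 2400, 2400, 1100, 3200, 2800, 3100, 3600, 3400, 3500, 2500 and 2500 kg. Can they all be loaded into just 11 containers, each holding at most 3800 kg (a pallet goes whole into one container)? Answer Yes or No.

A valid assignment using 11 containers:
  container 1: 3600 = 3600
  container 2: 3500 = 3500
  container 3: 3400 = 3400
  container 4: 3200 + 600 = 3800
  container 5: 3100 = 3100
  container 6: 3100 = 3100
  container 7: 2800 = 2800
  container 8: 2500 + 1100 = 3600
  container 9: 2500 = 2500
  container 10: 2400 + 1400 = 3800
  container 11: 2400 = 2400
Every load is within 3800 kg, so 11 containers suffice.

Yes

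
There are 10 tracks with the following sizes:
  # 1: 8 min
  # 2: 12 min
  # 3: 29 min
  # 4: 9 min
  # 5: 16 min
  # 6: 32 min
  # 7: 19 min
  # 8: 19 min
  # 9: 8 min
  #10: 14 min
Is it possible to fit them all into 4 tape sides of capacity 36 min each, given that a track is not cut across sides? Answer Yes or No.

No

Total = 166 min; ⌈166/36⌉ = 5.
At least 5 tape sides are required, but only 4 are allowed.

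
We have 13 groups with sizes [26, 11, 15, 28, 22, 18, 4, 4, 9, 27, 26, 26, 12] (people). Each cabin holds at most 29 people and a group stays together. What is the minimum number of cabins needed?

Total = 28 + 27 + 26 + 26 + 26 + 22 + 18 + 15 + 12 + 11 + 9 + 4 + 4 = 228 people.
Lower bound: ⌈228/29⌉ = 8 cabins.
A packing using 9 cabins:
  cabin 1: 28 = 28
  cabin 2: 27 = 27
  cabin 3: 26 = 26
  cabin 4: 26 = 26
  cabin 5: 26 = 26
  cabin 6: 22 + 4 = 26
  cabin 7: 18 + 11 = 29
  cabin 8: 15 + 12 = 27
  cabin 9: 9 + 4 = 13
No arrangement into 8 cabins stays within capacity, so 9 is optimal.

9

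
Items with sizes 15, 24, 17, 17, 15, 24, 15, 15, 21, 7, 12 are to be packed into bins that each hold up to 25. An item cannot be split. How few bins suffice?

10

Total = 24 + 24 + 21 + 17 + 17 + 15 + 15 + 15 + 15 + 12 + 7 = 182.
Lower bound: ⌈182/25⌉ = 8 bins.
Also, 9 items each exceed 25/2, and no two of those can share a bin, so at least 9 bins are needed.
A packing using 10 bins:
  bin 1: 24 = 24
  bin 2: 24 = 24
  bin 3: 21 = 21
  bin 4: 17 + 7 = 24
  bin 5: 17 = 17
  bin 6: 15 = 15
  bin 7: 15 = 15
  bin 8: 15 = 15
  bin 9: 15 = 15
  bin 10: 12 = 12
No arrangement into 9 bins stays within capacity, so 10 is optimal.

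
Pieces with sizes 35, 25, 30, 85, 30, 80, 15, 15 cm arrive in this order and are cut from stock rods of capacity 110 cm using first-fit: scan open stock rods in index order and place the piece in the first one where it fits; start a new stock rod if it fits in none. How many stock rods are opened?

3

  35 → stock rod 1 (new)  [load 35/110]
  25 → stock rod 1  [load 60/110]
  30 → stock rod 1  [load 90/110]
  85 → stock rod 2 (new)  [load 85/110]
  30 → stock rod 3 (new)  [load 30/110]
  80 → stock rod 3  [load 110/110]
  15 → stock rod 1  [load 105/110]
  15 → stock rod 2  [load 100/110]
3 stock rods opened.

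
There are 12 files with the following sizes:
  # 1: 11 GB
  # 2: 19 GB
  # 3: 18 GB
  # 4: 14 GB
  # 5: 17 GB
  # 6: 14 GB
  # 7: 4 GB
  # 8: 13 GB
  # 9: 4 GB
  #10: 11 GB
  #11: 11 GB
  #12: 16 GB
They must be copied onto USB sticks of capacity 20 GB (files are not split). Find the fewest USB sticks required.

Total = 19 + 18 + 17 + 16 + 14 + 14 + 13 + 11 + 11 + 11 + 4 + 4 = 152 GB.
Lower bound: ⌈152/20⌉ = 8 USB sticks.
Also, 10 files each exceed 10 GB, and no two of those can share a USB stick, so at least 10 USB sticks are needed.
A packing using 10 USB sticks:
  USB stick 1: 19 = 19
  USB stick 2: 18 = 18
  USB stick 3: 17 = 17
  USB stick 4: 16 + 4 = 20
  USB stick 5: 14 + 4 = 18
  USB stick 6: 14 = 14
  USB stick 7: 13 = 13
  USB stick 8: 11 = 11
  USB stick 9: 11 = 11
  USB stick 10: 11 = 11
This matches the lower bound, so 10 is optimal.

10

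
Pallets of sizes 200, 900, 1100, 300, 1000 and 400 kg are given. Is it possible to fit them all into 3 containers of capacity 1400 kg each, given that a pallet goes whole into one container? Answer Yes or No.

Yes

A valid assignment using 3 containers:
  container 1: 1100 + 300 = 1400
  container 2: 1000 + 400 = 1400
  container 3: 900 + 200 = 1100
Every load is within 1400 kg, so 3 containers suffice.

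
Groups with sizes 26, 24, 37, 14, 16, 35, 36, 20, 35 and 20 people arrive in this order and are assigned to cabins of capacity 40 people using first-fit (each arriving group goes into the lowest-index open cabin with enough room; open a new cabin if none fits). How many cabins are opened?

  26 → cabin 1 (new)  [load 26/40]
  24 → cabin 2 (new)  [load 24/40]
  37 → cabin 3 (new)  [load 37/40]
  14 → cabin 1  [load 40/40]
  16 → cabin 2  [load 40/40]
  35 → cabin 4 (new)  [load 35/40]
  36 → cabin 5 (new)  [load 36/40]
  20 → cabin 6 (new)  [load 20/40]
  35 → cabin 7 (new)  [load 35/40]
  20 → cabin 6  [load 40/40]
7 cabins opened.

7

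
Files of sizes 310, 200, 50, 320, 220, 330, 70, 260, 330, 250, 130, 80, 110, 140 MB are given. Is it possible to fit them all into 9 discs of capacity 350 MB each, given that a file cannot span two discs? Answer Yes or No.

Yes

A valid assignment using 9 discs:
  disc 1: 330 = 330
  disc 2: 330 = 330
  disc 3: 320 = 320
  disc 4: 310 = 310
  disc 5: 260 + 80 = 340
  disc 6: 250 + 70 = 320
  disc 7: 220 + 130 = 350
  disc 8: 200 + 140 = 340
  disc 9: 110 + 50 = 160
Every load is within 350 MB, so 9 discs suffice.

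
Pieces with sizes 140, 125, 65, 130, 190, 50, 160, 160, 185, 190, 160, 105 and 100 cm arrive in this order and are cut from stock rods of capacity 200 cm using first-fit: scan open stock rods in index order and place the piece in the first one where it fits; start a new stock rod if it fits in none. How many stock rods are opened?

  140 → stock rod 1 (new)  [load 140/200]
  125 → stock rod 2 (new)  [load 125/200]
  65 → stock rod 2  [load 190/200]
  130 → stock rod 3 (new)  [load 130/200]
  190 → stock rod 4 (new)  [load 190/200]
  50 → stock rod 1  [load 190/200]
  160 → stock rod 5 (new)  [load 160/200]
  160 → stock rod 6 (new)  [load 160/200]
  185 → stock rod 7 (new)  [load 185/200]
  190 → stock rod 8 (new)  [load 190/200]
  160 → stock rod 9 (new)  [load 160/200]
  105 → stock rod 10 (new)  [load 105/200]
  100 → stock rod 11 (new)  [load 100/200]
11 stock rods opened.

11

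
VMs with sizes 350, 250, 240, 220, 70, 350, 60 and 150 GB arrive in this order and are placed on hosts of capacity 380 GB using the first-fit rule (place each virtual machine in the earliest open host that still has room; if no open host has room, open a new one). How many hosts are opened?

5

  350 → host 1 (new)  [load 350/380]
  250 → host 2 (new)  [load 250/380]
  240 → host 3 (new)  [load 240/380]
  220 → host 4 (new)  [load 220/380]
  70 → host 2  [load 320/380]
  350 → host 5 (new)  [load 350/380]
  60 → host 2  [load 380/380]
  150 → host 4  [load 370/380]
5 hosts opened.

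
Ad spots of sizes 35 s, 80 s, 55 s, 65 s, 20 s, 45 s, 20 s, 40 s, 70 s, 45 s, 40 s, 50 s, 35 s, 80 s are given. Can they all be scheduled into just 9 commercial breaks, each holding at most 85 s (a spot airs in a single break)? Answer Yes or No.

A valid assignment using 9 commercial breaks:
  break 1: 80 = 80
  break 2: 80 = 80
  break 3: 70 = 70
  break 4: 65 + 20 = 85
  break 5: 55 + 20 = 75
  break 6: 50 + 35 = 85
  break 7: 45 + 40 = 85
  break 8: 45 + 40 = 85
  break 9: 35 = 35
Every load is within 85 s, so 9 commercial breaks suffice.

Yes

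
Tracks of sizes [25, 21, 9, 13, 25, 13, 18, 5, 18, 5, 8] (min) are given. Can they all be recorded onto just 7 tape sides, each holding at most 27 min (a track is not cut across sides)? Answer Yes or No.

A valid assignment using 7 tape sides:
  side 1: 25 = 25
  side 2: 25 = 25
  side 3: 21 + 5 = 26
  side 4: 18 + 9 = 27
  side 5: 18 + 8 = 26
  side 6: 13 + 13 = 26
  side 7: 5 = 5
Every load is within 27 min, so 7 tape sides suffice.

Yes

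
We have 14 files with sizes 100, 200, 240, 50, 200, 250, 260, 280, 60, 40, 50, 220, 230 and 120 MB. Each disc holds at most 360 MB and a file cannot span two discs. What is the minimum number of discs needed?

Total = 280 + 260 + 250 + 240 + 230 + 220 + 200 + 200 + 120 + 100 + 60 + 50 + 50 + 40 = 2300 MB.
Lower bound: ⌈2300/360⌉ = 7 discs.
Also, 8 files each exceed 180 MB, and no two of those can share a disc, so at least 8 discs are needed.
A packing using 8 discs:
  disc 1: 280 + 60 = 340
  disc 2: 260 + 100 = 360
  disc 3: 250 + 50 + 50 = 350
  disc 4: 240 + 120 = 360
  disc 5: 230 + 40 = 270
  disc 6: 220 = 220
  disc 7: 200 = 200
  disc 8: 200 = 200
This matches the lower bound, so 8 is optimal.

8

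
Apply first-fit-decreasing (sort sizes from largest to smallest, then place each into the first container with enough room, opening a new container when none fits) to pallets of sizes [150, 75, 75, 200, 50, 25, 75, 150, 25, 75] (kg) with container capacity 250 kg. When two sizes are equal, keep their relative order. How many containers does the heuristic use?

Sorted descending: 200, 150, 150, 75, 75, 75, 75, 50, 25, 25.
  200 → container 1 (new)  [load 200/250]
  150 → container 2 (new)  [load 150/250]
  150 → container 3 (new)  [load 150/250]
  75 → container 2  [load 225/250]
  75 → container 3  [load 225/250]
  75 → container 4 (new)  [load 75/250]
  75 → container 4  [load 150/250]
  50 → container 1  [load 250/250]
  25 → container 2  [load 250/250]
  25 → container 3  [load 250/250]
4 containers opened.

4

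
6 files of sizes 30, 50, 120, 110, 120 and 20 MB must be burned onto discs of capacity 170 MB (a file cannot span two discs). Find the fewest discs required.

3

Total = 120 + 120 + 110 + 50 + 30 + 20 = 450 MB.
Lower bound: ⌈450/170⌉ = 3 discs.
A packing using 3 discs:
  disc 1: 120 + 50 = 170
  disc 2: 120 + 30 + 20 = 170
  disc 3: 110 = 110
This matches the lower bound, so 3 is optimal.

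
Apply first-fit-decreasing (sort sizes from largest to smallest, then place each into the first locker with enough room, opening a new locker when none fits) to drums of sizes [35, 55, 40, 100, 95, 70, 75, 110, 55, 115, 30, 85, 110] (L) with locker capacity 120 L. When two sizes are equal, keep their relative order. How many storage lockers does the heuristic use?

9

Sorted descending: 115, 110, 110, 100, 95, 85, 75, 70, 55, 55, 40, 35, 30.
  115 → locker 1 (new)  [load 115/120]
  110 → locker 2 (new)  [load 110/120]
  110 → locker 3 (new)  [load 110/120]
  100 → locker 4 (new)  [load 100/120]
  95 → locker 5 (new)  [load 95/120]
  85 → locker 6 (new)  [load 85/120]
  75 → locker 7 (new)  [load 75/120]
  70 → locker 8 (new)  [load 70/120]
  55 → locker 9 (new)  [load 55/120]
  55 → locker 9  [load 110/120]
  40 → locker 7  [load 115/120]
  35 → locker 6  [load 120/120]
  30 → locker 8  [load 100/120]
9 storage lockers opened.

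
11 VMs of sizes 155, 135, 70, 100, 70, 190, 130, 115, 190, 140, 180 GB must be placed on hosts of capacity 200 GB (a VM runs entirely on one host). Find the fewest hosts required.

9

Total = 190 + 190 + 180 + 155 + 140 + 135 + 130 + 115 + 100 + 70 + 70 = 1475 GB.
Lower bound: ⌈1475/200⌉ = 8 hosts.
A packing using 9 hosts:
  host 1: 190 = 190
  host 2: 190 = 190
  host 3: 180 = 180
  host 4: 155 = 155
  host 5: 140 = 140
  host 6: 135 = 135
  host 7: 130 + 70 = 200
  host 8: 115 + 70 = 185
  host 9: 100 = 100
No arrangement into 8 hosts stays within capacity, so 9 is optimal.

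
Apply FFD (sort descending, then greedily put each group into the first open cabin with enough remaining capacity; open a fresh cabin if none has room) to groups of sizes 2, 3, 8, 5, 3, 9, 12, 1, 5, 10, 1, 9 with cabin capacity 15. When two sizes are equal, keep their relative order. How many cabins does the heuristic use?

Sorted descending: 12, 10, 9, 9, 8, 5, 5, 3, 3, 2, 1, 1.
  12 → cabin 1 (new)  [load 12/15]
  10 → cabin 2 (new)  [load 10/15]
  9 → cabin 3 (new)  [load 9/15]
  9 → cabin 4 (new)  [load 9/15]
  8 → cabin 5 (new)  [load 8/15]
  5 → cabin 2  [load 15/15]
  5 → cabin 3  [load 14/15]
  3 → cabin 1  [load 15/15]
  3 → cabin 4  [load 12/15]
  2 → cabin 4  [load 14/15]
  1 → cabin 3  [load 15/15]
  1 → cabin 4  [load 15/15]
5 cabins opened.

5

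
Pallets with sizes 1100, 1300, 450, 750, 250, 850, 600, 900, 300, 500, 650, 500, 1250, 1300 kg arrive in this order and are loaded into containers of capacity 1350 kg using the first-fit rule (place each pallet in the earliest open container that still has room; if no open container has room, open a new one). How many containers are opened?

9

  1100 → container 1 (new)  [load 1100/1350]
  1300 → container 2 (new)  [load 1300/1350]
  450 → container 3 (new)  [load 450/1350]
  750 → container 3  [load 1200/1350]
  250 → container 1  [load 1350/1350]
  850 → container 4 (new)  [load 850/1350]
  600 → container 5 (new)  [load 600/1350]
  900 → container 6 (new)  [load 900/1350]
  300 → container 4  [load 1150/1350]
  500 → container 5  [load 1100/1350]
  650 → container 7 (new)  [load 650/1350]
  500 → container 7  [load 1150/1350]
  1250 → container 8 (new)  [load 1250/1350]
  1300 → container 9 (new)  [load 1300/1350]
9 containers opened.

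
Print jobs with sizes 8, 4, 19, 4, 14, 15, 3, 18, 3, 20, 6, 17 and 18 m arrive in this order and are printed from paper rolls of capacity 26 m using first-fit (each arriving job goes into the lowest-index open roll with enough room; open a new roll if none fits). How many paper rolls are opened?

8

  8 → roll 1 (new)  [load 8/26]
  4 → roll 1  [load 12/26]
  19 → roll 2 (new)  [load 19/26]
  4 → roll 1  [load 16/26]
  14 → roll 3 (new)  [load 14/26]
  15 → roll 4 (new)  [load 15/26]
  3 → roll 1  [load 19/26]
  18 → roll 5 (new)  [load 18/26]
  3 → roll 1  [load 22/26]
  20 → roll 6 (new)  [load 20/26]
  6 → roll 2  [load 25/26]
  17 → roll 7 (new)  [load 17/26]
  18 → roll 8 (new)  [load 18/26]
8 paper rolls opened.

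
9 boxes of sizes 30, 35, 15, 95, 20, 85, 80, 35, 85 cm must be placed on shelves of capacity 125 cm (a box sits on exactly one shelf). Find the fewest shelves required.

Total = 95 + 85 + 85 + 80 + 35 + 35 + 30 + 20 + 15 = 480 cm.
Lower bound: ⌈480/125⌉ = 4 shelves.
A packing using 4 shelves:
  shelf 1: 95 + 30 = 125
  shelf 2: 85 + 35 = 120
  shelf 3: 85 + 35 = 120
  shelf 4: 80 + 20 + 15 = 115
This matches the lower bound, so 4 is optimal.

4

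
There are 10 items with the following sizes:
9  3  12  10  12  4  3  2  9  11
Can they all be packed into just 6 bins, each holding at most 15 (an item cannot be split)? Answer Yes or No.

Yes

A valid assignment using 6 bins:
  bin 1: 12 + 3 = 15
  bin 2: 12 + 3 = 15
  bin 3: 11 + 4 = 15
  bin 4: 10 + 2 = 12
  bin 5: 9 = 9
  bin 6: 9 = 9
Every load is within 15, so 6 bins suffice.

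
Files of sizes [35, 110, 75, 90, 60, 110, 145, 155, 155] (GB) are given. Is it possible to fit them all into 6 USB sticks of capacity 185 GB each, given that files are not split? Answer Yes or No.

Yes

A valid assignment using 6 USB sticks:
  USB stick 1: 155 = 155
  USB stick 2: 155 = 155
  USB stick 3: 145 + 35 = 180
  USB stick 4: 110 + 75 = 185
  USB stick 5: 110 + 60 = 170
  USB stick 6: 90 = 90
Every load is within 185 GB, so 6 USB sticks suffice.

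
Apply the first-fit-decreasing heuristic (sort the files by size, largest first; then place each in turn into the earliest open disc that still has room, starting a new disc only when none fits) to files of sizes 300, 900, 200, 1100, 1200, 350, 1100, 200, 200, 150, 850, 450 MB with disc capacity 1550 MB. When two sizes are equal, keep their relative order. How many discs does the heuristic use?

5

Sorted descending: 1200, 1100, 1100, 900, 850, 450, 350, 300, 200, 200, 200, 150.
  1200 → disc 1 (new)  [load 1200/1550]
  1100 → disc 2 (new)  [load 1100/1550]
  1100 → disc 3 (new)  [load 1100/1550]
  900 → disc 4 (new)  [load 900/1550]
  850 → disc 5 (new)  [load 850/1550]
  450 → disc 2  [load 1550/1550]
  350 → disc 1  [load 1550/1550]
  300 → disc 3  [load 1400/1550]
  200 → disc 4  [load 1100/1550]
  200 → disc 4  [load 1300/1550]
  200 → disc 4  [load 1500/1550]
  150 → disc 3  [load 1550/1550]
5 discs opened.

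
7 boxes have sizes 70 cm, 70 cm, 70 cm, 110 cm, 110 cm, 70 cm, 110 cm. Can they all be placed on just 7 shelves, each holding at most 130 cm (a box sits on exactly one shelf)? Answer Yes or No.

A valid assignment using 7 shelves:
  shelf 1: 110 = 110
  shelf 2: 110 = 110
  shelf 3: 110 = 110
  shelf 4: 70 = 70
  shelf 5: 70 = 70
  shelf 6: 70 = 70
  shelf 7: 70 = 70
Every load is within 130 cm, so 7 shelves suffice.

Yes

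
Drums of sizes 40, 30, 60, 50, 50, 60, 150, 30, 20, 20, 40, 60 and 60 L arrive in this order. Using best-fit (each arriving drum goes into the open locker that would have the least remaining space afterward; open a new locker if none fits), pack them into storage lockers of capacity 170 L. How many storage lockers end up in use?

  40 → locker 1 (new)  [load 40/170]
  30 → locker 1  [load 70/170]
  60 → locker 1  [load 130/170]
  50 → locker 2 (new)  [load 50/170]
  50 → locker 2  [load 100/170]
  60 → locker 2  [load 160/170]
  150 → locker 3 (new)  [load 150/170]
  30 → locker 1  [load 160/170]
  20 → locker 3  [load 170/170]
  20 → locker 4 (new)  [load 20/170]
  40 → locker 4  [load 60/170]
  60 → locker 4  [load 120/170]
  60 → locker 5 (new)  [load 60/170]
5 storage lockers opened.

5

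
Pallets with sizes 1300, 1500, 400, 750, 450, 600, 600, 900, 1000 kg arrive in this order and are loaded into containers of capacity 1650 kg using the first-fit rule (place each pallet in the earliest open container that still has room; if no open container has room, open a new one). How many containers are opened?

6

  1300 → container 1 (new)  [load 1300/1650]
  1500 → container 2 (new)  [load 1500/1650]
  400 → container 3 (new)  [load 400/1650]
  750 → container 3  [load 1150/1650]
  450 → container 3  [load 1600/1650]
  600 → container 4 (new)  [load 600/1650]
  600 → container 4  [load 1200/1650]
  900 → container 5 (new)  [load 900/1650]
  1000 → container 6 (new)  [load 1000/1650]
6 containers opened.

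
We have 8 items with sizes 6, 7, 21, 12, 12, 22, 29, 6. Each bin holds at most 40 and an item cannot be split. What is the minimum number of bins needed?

Total = 29 + 22 + 21 + 12 + 12 + 7 + 6 + 6 = 115.
Lower bound: ⌈115/40⌉ = 3 bins.
A packing using 3 bins:
  bin 1: 29 + 7 = 36
  bin 2: 22 + 12 + 6 = 40
  bin 3: 21 + 12 + 6 = 39
This matches the lower bound, so 3 is optimal.

3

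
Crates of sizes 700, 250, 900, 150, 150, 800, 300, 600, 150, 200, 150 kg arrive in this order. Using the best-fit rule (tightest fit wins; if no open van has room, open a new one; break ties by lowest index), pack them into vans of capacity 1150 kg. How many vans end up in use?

  700 → van 1 (new)  [load 700/1150]
  250 → van 1  [load 950/1150]
  900 → van 2 (new)  [load 900/1150]
  150 → van 1  [load 1100/1150]
  150 → van 2  [load 1050/1150]
  800 → van 3 (new)  [load 800/1150]
  300 → van 3  [load 1100/1150]
  600 → van 4 (new)  [load 600/1150]
  150 → van 4  [load 750/1150]
  200 → van 4  [load 950/1150]
  150 → van 4  [load 1100/1150]
4 vans opened.

4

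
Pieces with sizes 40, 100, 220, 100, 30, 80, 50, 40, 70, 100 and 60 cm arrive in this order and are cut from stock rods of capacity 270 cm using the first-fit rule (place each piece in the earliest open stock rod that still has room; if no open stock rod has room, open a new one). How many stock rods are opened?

  40 → stock rod 1 (new)  [load 40/270]
  100 → stock rod 1  [load 140/270]
  220 → stock rod 2 (new)  [load 220/270]
  100 → stock rod 1  [load 240/270]
  30 → stock rod 1  [load 270/270]
  80 → stock rod 3 (new)  [load 80/270]
  50 → stock rod 2  [load 270/270]
  40 → stock rod 3  [load 120/270]
  70 → stock rod 3  [load 190/270]
  100 → stock rod 4 (new)  [load 100/270]
  60 → stock rod 3  [load 250/270]
4 stock rods opened.

4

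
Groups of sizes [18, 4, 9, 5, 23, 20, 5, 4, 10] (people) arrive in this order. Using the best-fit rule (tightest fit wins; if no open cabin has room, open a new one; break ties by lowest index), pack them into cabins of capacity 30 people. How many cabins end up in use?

4

  18 → cabin 1 (new)  [load 18/30]
  4 → cabin 1  [load 22/30]
  9 → cabin 2 (new)  [load 9/30]
  5 → cabin 1  [load 27/30]
  23 → cabin 3 (new)  [load 23/30]
  20 → cabin 2  [load 29/30]
  5 → cabin 3  [load 28/30]
  4 → cabin 4 (new)  [load 4/30]
  10 → cabin 4  [load 14/30]
4 cabins opened.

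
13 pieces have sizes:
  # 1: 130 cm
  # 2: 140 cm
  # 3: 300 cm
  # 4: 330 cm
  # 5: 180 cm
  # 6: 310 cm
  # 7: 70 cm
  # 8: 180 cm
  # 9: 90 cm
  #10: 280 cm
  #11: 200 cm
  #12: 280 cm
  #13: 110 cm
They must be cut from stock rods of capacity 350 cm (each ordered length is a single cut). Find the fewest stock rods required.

9

Total = 330 + 310 + 300 + 280 + 280 + 200 + 180 + 180 + 140 + 130 + 110 + 90 + 70 = 2600 cm.
Lower bound: ⌈2600/350⌉ = 8 stock rods.
A packing using 9 stock rods:
  stock rod 1: 330 = 330
  stock rod 2: 310 = 310
  stock rod 3: 300 = 300
  stock rod 4: 280 + 70 = 350
  stock rod 5: 280 = 280
  stock rod 6: 200 + 140 = 340
  stock rod 7: 180 + 130 = 310
  stock rod 8: 180 + 110 = 290
  stock rod 9: 90 = 90
No arrangement into 8 stock rods stays within capacity, so 9 is optimal.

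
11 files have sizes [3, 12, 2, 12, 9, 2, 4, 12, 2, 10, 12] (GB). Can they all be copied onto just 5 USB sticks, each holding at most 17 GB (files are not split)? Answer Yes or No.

Total = 80 GB; ⌈80/17⌉ = 5.
6 files each exceed half the capacity and cannot share a USB stick, forcing at least 6 USB sticks.
At least 6 USB sticks are required, but only 5 are allowed.

No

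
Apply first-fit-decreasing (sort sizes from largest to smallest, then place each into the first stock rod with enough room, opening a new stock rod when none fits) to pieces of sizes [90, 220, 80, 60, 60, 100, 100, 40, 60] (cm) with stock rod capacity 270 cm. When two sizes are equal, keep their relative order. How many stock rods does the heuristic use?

Sorted descending: 220, 100, 100, 90, 80, 60, 60, 60, 40.
  220 → stock rod 1 (new)  [load 220/270]
  100 → stock rod 2 (new)  [load 100/270]
  100 → stock rod 2  [load 200/270]
  90 → stock rod 3 (new)  [load 90/270]
  80 → stock rod 3  [load 170/270]
  60 → stock rod 2  [load 260/270]
  60 → stock rod 3  [load 230/270]
  60 → stock rod 4 (new)  [load 60/270]
  40 → stock rod 1  [load 260/270]
4 stock rods opened.

4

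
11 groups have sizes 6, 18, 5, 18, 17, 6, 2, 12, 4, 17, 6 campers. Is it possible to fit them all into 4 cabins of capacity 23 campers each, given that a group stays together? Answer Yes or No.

Total = 111 campers; ⌈111/23⌉ = 5.
At least 5 cabins are required, but only 4 are allowed.

No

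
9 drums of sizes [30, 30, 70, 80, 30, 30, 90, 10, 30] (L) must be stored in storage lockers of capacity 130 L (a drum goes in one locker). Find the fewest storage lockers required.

Total = 90 + 80 + 70 + 30 + 30 + 30 + 30 + 30 + 10 = 400 L.
Lower bound: ⌈400/130⌉ = 4 storage lockers.
A packing using 4 storage lockers:
  locker 1: 90 + 30 + 10 = 130
  locker 2: 80 + 30 = 110
  locker 3: 70 + 30 + 30 = 130
  locker 4: 30 = 30
This matches the lower bound, so 4 is optimal.

4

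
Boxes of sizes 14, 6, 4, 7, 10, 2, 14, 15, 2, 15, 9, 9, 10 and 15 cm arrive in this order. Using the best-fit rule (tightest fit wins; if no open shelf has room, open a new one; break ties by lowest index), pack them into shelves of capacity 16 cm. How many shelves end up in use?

  14 → shelf 1 (new)  [load 14/16]
  6 → shelf 2 (new)  [load 6/16]
  4 → shelf 2  [load 10/16]
  7 → shelf 3 (new)  [load 7/16]
  10 → shelf 4 (new)  [load 10/16]
  2 → shelf 1  [load 16/16]
  14 → shelf 5 (new)  [load 14/16]
  15 → shelf 6 (new)  [load 15/16]
  2 → shelf 5  [load 16/16]
  15 → shelf 7 (new)  [load 15/16]
  9 → shelf 3  [load 16/16]
  9 → shelf 8 (new)  [load 9/16]
  10 → shelf 9 (new)  [load 10/16]
  15 → shelf 10 (new)  [load 15/16]
10 shelves opened.

10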